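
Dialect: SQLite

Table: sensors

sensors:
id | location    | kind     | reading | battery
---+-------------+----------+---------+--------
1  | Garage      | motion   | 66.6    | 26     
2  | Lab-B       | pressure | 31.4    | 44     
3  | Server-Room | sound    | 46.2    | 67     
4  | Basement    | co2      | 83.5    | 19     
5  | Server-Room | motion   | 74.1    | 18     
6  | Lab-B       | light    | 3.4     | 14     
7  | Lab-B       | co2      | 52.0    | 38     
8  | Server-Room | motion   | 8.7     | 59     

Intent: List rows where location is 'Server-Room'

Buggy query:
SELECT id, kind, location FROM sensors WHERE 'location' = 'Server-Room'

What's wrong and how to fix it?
Bug: 'location' in single quotes is a string literal, not the column; the comparison is literal-vs-literal and never true

Fix: Remove the quotes around the column name (or use double quotes for an identifier)

Corrected query:
SELECT id, kind, location FROM sensors WHERE location = 'Server-Room'

Result:
id | kind   | location   
---+--------+------------
3  | sound  | Server-Room
5  | motion | Server-Room
8  | motion | Server-Room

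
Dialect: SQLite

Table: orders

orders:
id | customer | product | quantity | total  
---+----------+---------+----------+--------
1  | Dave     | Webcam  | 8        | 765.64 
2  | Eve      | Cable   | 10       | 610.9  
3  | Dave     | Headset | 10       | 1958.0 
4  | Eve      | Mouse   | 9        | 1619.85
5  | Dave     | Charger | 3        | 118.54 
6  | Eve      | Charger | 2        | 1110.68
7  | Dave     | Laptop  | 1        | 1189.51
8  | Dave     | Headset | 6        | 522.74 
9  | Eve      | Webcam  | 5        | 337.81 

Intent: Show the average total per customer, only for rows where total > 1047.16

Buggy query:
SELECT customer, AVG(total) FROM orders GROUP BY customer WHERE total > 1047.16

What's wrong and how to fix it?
Bug: Row-level WHERE must come before GROUP BY in the clause order

Fix: Place WHERE between FROM and GROUP BY

Corrected query:
SELECT customer, AVG(total) FROM orders WHERE total > 1047.16 GROUP BY customer

Result:
customer | AVG(total)
---------+-----------
Dave     | 1573.755  
Eve      | 1365.265  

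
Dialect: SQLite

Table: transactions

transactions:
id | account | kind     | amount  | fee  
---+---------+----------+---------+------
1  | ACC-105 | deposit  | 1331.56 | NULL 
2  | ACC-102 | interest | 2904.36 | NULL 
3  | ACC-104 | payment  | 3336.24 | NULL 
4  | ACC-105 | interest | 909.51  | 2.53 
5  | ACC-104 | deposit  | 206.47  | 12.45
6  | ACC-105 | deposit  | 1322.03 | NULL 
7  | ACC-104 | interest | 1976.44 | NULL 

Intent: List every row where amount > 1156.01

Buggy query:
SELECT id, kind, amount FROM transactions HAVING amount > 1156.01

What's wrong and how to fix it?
Bug: HAVING filters the output of aggregation, but this query has no GROUP BY and no aggregate functions, so SQLite rejects it (HAVING clause on a non-aggregate query); the condition here is per row

Fix: Use WHERE for row-level filtering

Corrected query:
SELECT id, kind, amount FROM transactions WHERE amount > 1156.01

Result:
id | kind     | amount 
---+----------+--------
1  | deposit  | 1331.56
2  | interest | 2904.36
3  | payment  | 3336.24
6  | deposit  | 1322.03
7  | interest | 1976.44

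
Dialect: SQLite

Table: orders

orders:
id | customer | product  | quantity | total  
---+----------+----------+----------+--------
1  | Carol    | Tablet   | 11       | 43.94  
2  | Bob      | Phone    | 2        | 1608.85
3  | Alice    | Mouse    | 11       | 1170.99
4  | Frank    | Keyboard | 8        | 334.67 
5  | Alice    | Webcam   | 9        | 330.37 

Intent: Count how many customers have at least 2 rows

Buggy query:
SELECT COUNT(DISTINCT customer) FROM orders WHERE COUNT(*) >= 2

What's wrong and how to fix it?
Bug: COUNT(*) cannot appear in WHERE; the per-group count doesn't exist yet

Fix: Group first with HAVING COUNT(*) >= 2, then COUNT the resulting groups

Corrected query:
SELECT COUNT(*) FROM (SELECT customer FROM orders GROUP BY customer HAVING COUNT(*) >= 2)

Result:
COUNT(*)
--------
1       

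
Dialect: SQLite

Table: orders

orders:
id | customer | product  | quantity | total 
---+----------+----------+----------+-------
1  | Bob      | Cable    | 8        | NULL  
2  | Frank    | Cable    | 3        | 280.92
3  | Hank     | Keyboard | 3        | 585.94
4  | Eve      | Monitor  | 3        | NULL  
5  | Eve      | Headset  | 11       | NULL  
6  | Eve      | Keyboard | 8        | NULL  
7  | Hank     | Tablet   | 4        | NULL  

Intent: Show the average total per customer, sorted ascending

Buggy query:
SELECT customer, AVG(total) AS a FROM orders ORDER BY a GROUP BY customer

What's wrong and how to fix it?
Bug: ORDER BY appears before GROUP BY; SQL clause order requires GROUP BY first

Fix: Move ORDER BY to the end, after GROUP BY

Corrected query:
SELECT customer, AVG(total) AS a FROM orders GROUP BY customer ORDER BY a

Result:
customer | a     
---------+-------
Bob      | NULL  
Eve      | NULL  
Frank    | 280.92
Hank     | 585.94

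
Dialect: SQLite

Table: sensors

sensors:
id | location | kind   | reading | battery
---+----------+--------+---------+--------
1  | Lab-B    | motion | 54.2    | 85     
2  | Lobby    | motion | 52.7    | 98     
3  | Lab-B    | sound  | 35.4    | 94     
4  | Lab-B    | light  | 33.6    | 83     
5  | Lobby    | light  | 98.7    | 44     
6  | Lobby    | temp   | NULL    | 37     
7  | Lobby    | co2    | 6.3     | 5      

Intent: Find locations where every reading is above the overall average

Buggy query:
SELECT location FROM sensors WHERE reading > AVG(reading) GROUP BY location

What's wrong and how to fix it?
Bug: WHERE evaluates per row before aggregation, so AVG() is unavailable

Fix: Use a subquery for AVG and a HAVING MIN(...) filter so the condition holds for every row in the group

Corrected query:
SELECT location FROM sensors GROUP BY location HAVING MIN(reading) > (SELECT AVG(reading) FROM sensors)

Result:
(no rows)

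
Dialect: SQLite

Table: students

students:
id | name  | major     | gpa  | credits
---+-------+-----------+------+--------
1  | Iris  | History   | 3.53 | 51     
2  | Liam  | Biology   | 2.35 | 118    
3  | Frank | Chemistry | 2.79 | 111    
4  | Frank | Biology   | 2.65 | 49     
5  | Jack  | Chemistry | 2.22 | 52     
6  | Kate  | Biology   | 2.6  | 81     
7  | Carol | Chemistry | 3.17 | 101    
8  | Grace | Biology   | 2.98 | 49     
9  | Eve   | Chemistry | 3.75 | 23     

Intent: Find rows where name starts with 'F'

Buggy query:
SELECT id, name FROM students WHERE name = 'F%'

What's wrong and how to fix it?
Bug: Wildcards only work with LIKE; '=' treats '%' as a literal character

Fix: Use LIKE for wildcard pattern matching

Corrected query:
SELECT id, name FROM students WHERE name LIKE 'F%'

Result:
id | name 
---+------
3  | Frank
4  | Frank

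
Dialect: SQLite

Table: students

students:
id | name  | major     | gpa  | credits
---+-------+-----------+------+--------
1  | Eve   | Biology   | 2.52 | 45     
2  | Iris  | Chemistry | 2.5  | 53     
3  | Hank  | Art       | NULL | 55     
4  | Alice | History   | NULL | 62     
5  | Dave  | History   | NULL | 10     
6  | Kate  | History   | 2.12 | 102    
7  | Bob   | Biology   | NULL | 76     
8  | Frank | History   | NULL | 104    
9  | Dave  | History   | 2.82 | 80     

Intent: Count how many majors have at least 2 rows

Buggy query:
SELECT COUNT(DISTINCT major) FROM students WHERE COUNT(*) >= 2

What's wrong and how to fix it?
Bug: WHERE filters individual rows, not groups, so a group-level COUNT is invalid there

Fix: Group first with HAVING COUNT(*) >= 2, then COUNT the resulting groups

Corrected query:
SELECT COUNT(*) FROM (SELECT major FROM students GROUP BY major HAVING COUNT(*) >= 2)

Result:
COUNT(*)
--------
2       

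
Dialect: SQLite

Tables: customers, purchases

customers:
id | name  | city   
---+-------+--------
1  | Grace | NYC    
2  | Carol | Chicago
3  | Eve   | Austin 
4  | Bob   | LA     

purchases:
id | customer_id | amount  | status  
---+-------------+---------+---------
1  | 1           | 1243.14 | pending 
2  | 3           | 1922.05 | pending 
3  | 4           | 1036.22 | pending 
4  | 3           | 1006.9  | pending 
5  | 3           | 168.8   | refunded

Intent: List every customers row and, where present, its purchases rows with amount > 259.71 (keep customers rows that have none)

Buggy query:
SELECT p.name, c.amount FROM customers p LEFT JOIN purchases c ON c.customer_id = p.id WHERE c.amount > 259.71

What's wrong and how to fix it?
Bug: Filtering c.amount in WHERE discards the NULL rows produced by LEFT JOIN, turning it into an inner join

Fix: Put 'c.amount > 259.71' in the JOIN's ON clause instead of WHERE

Corrected query:
SELECT p.name, c.amount FROM customers p LEFT JOIN purchases c ON c.customer_id = p.id AND c.amount > 259.71

Result:
name  | amount 
------+--------
Grace | 1243.14
Carol | NULL   
Eve   | 1006.9 
Eve   | 1922.05
Bob   | 1036.22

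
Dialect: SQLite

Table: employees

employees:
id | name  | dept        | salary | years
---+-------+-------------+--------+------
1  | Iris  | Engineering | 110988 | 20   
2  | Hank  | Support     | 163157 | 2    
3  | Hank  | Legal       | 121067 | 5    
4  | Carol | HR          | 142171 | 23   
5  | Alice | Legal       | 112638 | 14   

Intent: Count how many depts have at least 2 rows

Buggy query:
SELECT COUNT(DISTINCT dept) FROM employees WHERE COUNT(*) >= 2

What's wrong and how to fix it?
Bug: WHERE filters individual rows, not groups, so a group-level COUNT is invalid there

Fix: Group first with HAVING COUNT(*) >= 2, then COUNT the resulting groups

Corrected query:
SELECT COUNT(*) FROM (SELECT dept FROM employees GROUP BY dept HAVING COUNT(*) >= 2)

Result:
COUNT(*)
--------
1       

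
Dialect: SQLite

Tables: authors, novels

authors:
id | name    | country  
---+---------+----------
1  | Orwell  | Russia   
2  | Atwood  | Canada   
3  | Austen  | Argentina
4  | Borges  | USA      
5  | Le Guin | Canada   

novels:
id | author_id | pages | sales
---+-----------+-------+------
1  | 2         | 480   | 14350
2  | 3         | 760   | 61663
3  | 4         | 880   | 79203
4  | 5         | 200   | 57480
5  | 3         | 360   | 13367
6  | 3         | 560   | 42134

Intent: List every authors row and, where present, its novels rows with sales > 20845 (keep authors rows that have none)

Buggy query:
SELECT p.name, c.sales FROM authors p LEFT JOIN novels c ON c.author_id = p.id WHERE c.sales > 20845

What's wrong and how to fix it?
Bug: A WHERE condition on the right-hand table after LEFT JOIN drops unmatched parents

Fix: Put 'c.sales > 20845' in the JOIN's ON clause instead of WHERE

Corrected query:
SELECT p.name, c.sales FROM authors p LEFT JOIN novels c ON c.author_id = p.id AND c.sales > 20845

Result:
name    | sales
--------+------
Orwell  | NULL 
Atwood  | NULL 
Austen  | 42134
Austen  | 61663
Borges  | 79203
Le Guin | 57480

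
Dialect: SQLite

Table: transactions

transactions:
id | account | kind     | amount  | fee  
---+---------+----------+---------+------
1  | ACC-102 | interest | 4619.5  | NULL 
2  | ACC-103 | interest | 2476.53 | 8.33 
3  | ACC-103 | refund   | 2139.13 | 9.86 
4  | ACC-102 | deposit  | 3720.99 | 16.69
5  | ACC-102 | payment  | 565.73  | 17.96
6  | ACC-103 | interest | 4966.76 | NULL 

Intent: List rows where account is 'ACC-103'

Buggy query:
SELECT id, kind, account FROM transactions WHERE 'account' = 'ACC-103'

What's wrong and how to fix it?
Bug: Single quotes denote string literals in SQL; the column name is being compared as a constant string

Fix: Reference the column as account without single quotes

Corrected query:
SELECT id, kind, account FROM transactions WHERE account = 'ACC-103'

Result:
id | kind     | account
---+----------+--------
2  | interest | ACC-103
3  | refund   | ACC-103
6  | interest | ACC-103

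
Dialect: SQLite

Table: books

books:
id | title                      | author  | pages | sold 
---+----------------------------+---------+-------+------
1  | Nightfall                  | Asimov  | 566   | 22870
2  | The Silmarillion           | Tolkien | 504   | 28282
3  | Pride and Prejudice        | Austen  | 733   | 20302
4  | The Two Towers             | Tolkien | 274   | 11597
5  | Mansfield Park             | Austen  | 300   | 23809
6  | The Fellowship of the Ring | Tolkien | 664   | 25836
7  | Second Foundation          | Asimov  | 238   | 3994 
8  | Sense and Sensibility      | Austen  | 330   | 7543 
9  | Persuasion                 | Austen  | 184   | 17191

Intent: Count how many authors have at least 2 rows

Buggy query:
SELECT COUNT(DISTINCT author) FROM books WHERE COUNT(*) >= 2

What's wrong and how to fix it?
Bug: COUNT(*) cannot appear in WHERE; the per-group count doesn't exist yet

Fix: Use a subquery that GROUPs and filters with HAVING, then count its rows

Corrected query:
SELECT COUNT(*) FROM (SELECT author FROM books GROUP BY author HAVING COUNT(*) >= 2)

Result:
COUNT(*)
--------
3       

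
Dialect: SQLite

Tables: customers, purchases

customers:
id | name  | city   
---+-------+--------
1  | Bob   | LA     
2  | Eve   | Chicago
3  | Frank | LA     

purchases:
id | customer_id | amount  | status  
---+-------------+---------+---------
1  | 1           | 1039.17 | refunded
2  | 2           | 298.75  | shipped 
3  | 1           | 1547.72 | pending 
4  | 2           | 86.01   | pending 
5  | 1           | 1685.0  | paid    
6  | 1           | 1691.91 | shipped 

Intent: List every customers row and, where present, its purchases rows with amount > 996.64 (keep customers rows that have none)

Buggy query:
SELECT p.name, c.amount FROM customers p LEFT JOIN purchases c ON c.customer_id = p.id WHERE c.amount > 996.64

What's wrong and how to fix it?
Bug: A WHERE condition on the right-hand table after LEFT JOIN drops unmatched parents

Fix: Put 'c.amount > 996.64' in the JOIN's ON clause instead of WHERE

Corrected query:
SELECT p.name, c.amount FROM customers p LEFT JOIN purchases c ON c.customer_id = p.id AND c.amount > 996.64

Result:
name  | amount 
------+--------
Bob   | 1039.17
Bob   | 1547.72
Bob   | 1685   
Bob   | 1691.91
Eve   | NULL   
Frank | NULL   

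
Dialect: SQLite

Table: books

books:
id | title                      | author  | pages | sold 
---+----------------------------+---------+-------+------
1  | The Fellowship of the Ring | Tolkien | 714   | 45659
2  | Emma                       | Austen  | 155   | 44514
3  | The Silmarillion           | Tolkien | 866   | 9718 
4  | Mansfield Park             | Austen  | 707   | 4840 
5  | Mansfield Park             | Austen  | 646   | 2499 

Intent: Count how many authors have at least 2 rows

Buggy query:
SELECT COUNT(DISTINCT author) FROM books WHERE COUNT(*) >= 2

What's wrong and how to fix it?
Bug: WHERE filters individual rows, not groups, so a group-level COUNT is invalid there

Fix: Group first with HAVING COUNT(*) >= 2, then COUNT the resulting groups

Corrected query:
SELECT COUNT(*) FROM (SELECT author FROM books GROUP BY author HAVING COUNT(*) >= 2)

Result:
COUNT(*)
--------
2       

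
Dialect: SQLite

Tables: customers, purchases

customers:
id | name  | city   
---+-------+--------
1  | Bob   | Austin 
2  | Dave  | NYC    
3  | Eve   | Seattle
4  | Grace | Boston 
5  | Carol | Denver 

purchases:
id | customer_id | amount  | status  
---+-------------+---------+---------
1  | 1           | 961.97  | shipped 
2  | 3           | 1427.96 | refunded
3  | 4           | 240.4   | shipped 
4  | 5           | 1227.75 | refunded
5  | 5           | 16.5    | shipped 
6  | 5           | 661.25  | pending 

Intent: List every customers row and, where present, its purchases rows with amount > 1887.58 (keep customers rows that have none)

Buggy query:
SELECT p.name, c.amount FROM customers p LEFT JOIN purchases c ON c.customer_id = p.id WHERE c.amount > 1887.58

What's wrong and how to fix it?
Bug: A WHERE condition on the right-hand table after LEFT JOIN drops unmatched parents

Fix: Put 'c.amount > 1887.58' in the JOIN's ON clause instead of WHERE

Corrected query:
SELECT p.name, c.amount FROM customers p LEFT JOIN purchases c ON c.customer_id = p.id AND c.amount > 1887.58

Result:
name  | amount
------+-------
Bob   | NULL  
Dave  | NULL  
Eve   | NULL  
Grace | NULL  
Carol | NULL  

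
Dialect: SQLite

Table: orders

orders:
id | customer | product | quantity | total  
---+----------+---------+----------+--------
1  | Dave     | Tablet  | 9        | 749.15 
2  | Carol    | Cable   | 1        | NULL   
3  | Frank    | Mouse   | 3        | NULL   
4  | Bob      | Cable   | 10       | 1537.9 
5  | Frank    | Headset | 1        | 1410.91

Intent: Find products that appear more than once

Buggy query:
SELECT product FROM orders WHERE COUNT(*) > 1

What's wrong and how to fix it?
Bug: WHERE can't reference COUNT(*); aggregates are computed after WHERE

Fix: Group first, then use HAVING for the count condition

Corrected query:
SELECT product FROM orders GROUP BY product HAVING COUNT(*) > 1

Result:
product
-------
Cable  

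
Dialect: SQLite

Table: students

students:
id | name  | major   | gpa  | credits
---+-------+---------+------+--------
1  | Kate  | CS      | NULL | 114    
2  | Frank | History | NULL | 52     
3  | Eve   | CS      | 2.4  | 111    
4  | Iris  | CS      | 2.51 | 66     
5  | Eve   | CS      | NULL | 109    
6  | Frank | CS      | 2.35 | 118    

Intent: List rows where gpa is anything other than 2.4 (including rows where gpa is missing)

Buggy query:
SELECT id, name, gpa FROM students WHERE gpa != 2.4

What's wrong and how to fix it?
Bug: 'gpa != 2.4' is unknown when gpa is NULL, so NULL rows are silently excluded

Fix: Handle NULL separately with IS NULL alongside the inequality

Corrected query:
SELECT id, name, gpa FROM students WHERE gpa != 2.4 OR gpa IS NULL

Result:
id | name  | gpa 
---+-------+-----
1  | Kate  | NULL
2  | Frank | NULL
4  | Iris  | 2.51
5  | Eve   | NULL
6  | Frank | 2.35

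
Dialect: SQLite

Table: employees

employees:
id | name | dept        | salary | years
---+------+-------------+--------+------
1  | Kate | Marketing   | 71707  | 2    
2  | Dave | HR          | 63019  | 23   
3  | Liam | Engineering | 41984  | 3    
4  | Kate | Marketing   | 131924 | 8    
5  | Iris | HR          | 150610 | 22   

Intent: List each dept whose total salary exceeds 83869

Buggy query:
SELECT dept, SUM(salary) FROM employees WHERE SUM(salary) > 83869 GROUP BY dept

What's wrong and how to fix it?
Bug: SUM(salary) is an aggregate, but WHERE filters rows before aggregation

Fix: Use HAVING (which filters groups after aggregation) instead of WHERE

Corrected query:
SELECT dept, SUM(salary) FROM employees GROUP BY dept HAVING SUM(salary) > 83869

Result:
dept      | SUM(salary)
----------+------------
HR        | 213629     
Marketing | 203631     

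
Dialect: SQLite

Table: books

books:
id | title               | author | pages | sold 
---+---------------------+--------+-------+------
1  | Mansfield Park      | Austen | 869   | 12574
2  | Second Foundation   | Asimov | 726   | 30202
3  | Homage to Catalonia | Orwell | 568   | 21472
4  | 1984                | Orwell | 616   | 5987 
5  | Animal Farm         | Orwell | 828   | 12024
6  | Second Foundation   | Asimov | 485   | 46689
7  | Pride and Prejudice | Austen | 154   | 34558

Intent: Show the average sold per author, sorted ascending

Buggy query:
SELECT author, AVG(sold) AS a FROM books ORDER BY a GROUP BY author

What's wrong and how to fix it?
Bug: GROUP BY must precede ORDER BY

Fix: Move ORDER BY to the end, after GROUP BY

Corrected query:
SELECT author, AVG(sold) AS a FROM books GROUP BY author ORDER BY a

Result:
author | a      
-------+--------
Orwell | 13161  
Austen | 23566  
Asimov | 38445.5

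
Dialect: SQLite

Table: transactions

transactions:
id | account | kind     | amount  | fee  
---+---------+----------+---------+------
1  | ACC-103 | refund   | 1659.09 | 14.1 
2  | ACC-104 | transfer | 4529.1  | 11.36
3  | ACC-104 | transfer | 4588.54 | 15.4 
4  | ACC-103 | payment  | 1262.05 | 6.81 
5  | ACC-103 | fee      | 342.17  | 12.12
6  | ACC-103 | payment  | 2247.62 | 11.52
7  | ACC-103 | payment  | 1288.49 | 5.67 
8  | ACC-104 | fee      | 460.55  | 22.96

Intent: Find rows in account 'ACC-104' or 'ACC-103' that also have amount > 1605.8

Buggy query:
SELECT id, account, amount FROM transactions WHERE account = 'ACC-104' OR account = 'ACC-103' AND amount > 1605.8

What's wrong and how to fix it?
Bug: Without parentheses, AND is evaluated before OR, so the amount filter only applies to the 'ACC-103' branch

Fix: Group the OR with parentheses (or use IN), then AND the threshold

Corrected query:
SELECT id, account, amount FROM transactions WHERE (account = 'ACC-104' OR account = 'ACC-103') AND amount > 1605.8

Result:
id | account | amount 
---+---------+--------
1  | ACC-103 | 1659.09
2  | ACC-104 | 4529.1 
3  | ACC-104 | 4588.54
6  | ACC-103 | 2247.62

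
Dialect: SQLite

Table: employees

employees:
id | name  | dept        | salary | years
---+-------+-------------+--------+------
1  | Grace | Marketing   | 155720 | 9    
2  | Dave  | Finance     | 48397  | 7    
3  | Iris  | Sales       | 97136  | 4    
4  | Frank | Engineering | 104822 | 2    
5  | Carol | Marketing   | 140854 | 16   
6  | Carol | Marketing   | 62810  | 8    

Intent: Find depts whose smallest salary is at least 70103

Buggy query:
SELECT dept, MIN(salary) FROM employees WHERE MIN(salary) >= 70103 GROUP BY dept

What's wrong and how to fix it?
Bug: MIN() in WHERE is a misuse of aggregate

Fix: Replace WHERE with HAVING after the GROUP BY

Corrected query:
SELECT dept, MIN(salary) FROM employees GROUP BY dept HAVING MIN(salary) >= 70103

Result:
dept        | MIN(salary)
------------+------------
Engineering | 104822     
Sales       | 97136      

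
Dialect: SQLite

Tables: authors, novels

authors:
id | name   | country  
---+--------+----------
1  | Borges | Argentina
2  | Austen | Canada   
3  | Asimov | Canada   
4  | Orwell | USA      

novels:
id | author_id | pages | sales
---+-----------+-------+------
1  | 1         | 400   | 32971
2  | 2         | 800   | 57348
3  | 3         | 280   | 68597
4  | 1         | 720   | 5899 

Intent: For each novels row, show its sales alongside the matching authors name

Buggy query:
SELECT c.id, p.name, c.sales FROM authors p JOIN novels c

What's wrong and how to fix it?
Bug: JOIN with no ON clause produces a cartesian product; every novels row pairs with every authors row

Fix: Add ON c.author_id = p.id to the JOIN

Corrected query:
SELECT c.id, p.name, c.sales FROM authors p JOIN novels c ON c.author_id = p.id

Result:
id | name   | sales
---+--------+------
1  | Borges | 32971
2  | Austen | 57348
3  | Asimov | 68597
4  | Borges | 5899 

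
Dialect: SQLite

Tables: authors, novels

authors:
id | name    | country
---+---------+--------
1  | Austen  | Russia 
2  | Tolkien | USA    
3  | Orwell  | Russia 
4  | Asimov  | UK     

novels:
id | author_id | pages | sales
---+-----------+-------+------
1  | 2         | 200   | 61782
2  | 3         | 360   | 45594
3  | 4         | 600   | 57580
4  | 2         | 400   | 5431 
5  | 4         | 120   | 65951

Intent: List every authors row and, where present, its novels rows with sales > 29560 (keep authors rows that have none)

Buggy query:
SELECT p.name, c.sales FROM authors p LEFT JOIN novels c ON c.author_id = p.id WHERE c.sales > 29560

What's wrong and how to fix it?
Bug: Filtering c.sales in WHERE discards the NULL rows produced by LEFT JOIN, turning it into an inner join

Fix: Move the right-table condition into the ON clause so unmatched parents are kept

Corrected query:
SELECT p.name, c.sales FROM authors p LEFT JOIN novels c ON c.author_id = p.id AND c.sales > 29560

Result:
name    | sales
--------+------
Austen  | NULL 
Tolkien | 61782
Orwell  | 45594
Asimov  | 57580
Asimov  | 65951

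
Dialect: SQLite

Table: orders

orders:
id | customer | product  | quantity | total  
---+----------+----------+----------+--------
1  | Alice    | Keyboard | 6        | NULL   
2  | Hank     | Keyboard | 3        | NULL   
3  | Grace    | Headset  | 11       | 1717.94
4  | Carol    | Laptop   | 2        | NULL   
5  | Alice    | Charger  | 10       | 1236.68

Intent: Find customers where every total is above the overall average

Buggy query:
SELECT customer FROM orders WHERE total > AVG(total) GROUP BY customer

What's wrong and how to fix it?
Bug: WHERE evaluates per row before aggregation, so AVG() is unavailable

Fix: Use a subquery for AVG and a HAVING MIN(...) filter so the condition holds for every row in the group

Corrected query:
SELECT customer FROM orders GROUP BY customer HAVING MIN(total) > (SELECT AVG(total) FROM orders)

Result:
customer
--------
Grace   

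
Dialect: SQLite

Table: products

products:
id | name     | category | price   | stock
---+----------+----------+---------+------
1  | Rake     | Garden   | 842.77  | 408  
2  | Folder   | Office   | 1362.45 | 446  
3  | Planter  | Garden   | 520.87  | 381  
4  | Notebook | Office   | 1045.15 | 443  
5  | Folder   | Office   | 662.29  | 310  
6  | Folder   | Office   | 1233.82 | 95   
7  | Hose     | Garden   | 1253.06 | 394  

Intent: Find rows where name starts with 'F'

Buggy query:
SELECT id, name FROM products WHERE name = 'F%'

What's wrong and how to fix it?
Bug: Wildcards only work with LIKE; '=' treats '%' as a literal character

Fix: Replace '=' with LIKE so 'F%' is treated as a pattern

Corrected query:
SELECT id, name FROM products WHERE name LIKE 'F%'

Result:
id | name  
---+-------
2  | Folder
5  | Folder
6  | Folder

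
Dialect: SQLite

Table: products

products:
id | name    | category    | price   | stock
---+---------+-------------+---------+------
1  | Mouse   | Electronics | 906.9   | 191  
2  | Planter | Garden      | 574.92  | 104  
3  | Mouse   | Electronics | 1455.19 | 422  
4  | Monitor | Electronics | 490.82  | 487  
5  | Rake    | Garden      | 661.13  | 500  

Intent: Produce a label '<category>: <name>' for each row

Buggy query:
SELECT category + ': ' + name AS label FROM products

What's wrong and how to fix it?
Bug: '+' is numeric addition; on text columns SQLite converts them to 0 instead of concatenating

Fix: Use the || operator for string concatenation

Corrected query:
SELECT category || ': ' || name AS label FROM products

Result:
label               
--------------------
Electronics: Mouse  
Garden: Planter     
Electronics: Mouse  
Electronics: Monitor
Garden: Rake        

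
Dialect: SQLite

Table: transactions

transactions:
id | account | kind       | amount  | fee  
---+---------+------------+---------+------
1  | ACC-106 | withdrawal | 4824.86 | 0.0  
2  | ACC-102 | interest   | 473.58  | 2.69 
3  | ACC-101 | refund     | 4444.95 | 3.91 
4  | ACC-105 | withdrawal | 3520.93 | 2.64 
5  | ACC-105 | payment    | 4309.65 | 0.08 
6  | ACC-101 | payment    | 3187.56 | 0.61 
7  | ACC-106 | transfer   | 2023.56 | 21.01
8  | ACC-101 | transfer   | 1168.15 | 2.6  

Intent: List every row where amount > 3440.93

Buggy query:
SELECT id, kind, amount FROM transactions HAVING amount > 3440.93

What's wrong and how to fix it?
Bug: This is a non-aggregate query (no GROUP BY, no aggregates), so in SQLite the HAVING clause is invalid here; a row-level condition belongs in WHERE

Fix: Replace HAVING with WHERE since the condition applies to individual rows

Corrected query:
SELECT id, kind, amount FROM transactions WHERE amount > 3440.93

Result:
id | kind       | amount 
---+------------+--------
1  | withdrawal | 4824.86
3  | refund     | 4444.95
4  | withdrawal | 3520.93
5  | payment    | 4309.65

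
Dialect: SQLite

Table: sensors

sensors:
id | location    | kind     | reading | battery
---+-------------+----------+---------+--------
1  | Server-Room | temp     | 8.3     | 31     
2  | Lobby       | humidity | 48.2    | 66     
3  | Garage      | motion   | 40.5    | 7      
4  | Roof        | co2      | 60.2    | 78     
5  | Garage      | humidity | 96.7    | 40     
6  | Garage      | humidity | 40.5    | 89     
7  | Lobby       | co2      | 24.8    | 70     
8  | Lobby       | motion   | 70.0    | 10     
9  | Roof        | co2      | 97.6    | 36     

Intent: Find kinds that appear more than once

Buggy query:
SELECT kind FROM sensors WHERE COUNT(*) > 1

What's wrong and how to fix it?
Bug: COUNT(*) is an aggregate and cannot be used in WHERE

Fix: GROUP BY kind, then filter groups with HAVING COUNT(*) > 1

Corrected query:
SELECT kind FROM sensors GROUP BY kind HAVING COUNT(*) > 1

Result:
kind    
--------
co2     
humidity
motion  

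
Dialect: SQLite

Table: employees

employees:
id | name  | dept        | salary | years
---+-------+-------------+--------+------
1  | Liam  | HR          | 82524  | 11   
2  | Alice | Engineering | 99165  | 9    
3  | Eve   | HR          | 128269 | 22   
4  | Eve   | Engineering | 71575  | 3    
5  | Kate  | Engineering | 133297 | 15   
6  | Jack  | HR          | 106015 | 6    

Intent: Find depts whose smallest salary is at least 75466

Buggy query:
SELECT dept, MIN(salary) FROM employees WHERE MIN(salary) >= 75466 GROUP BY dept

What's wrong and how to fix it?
Bug: MIN() in WHERE is a misuse of aggregate

Fix: Use HAVING for the per-group MIN condition

Corrected query:
SELECT dept, MIN(salary) FROM employees GROUP BY dept HAVING MIN(salary) >= 75466

Result:
dept | MIN(salary)
-----+------------
HR   | 82524      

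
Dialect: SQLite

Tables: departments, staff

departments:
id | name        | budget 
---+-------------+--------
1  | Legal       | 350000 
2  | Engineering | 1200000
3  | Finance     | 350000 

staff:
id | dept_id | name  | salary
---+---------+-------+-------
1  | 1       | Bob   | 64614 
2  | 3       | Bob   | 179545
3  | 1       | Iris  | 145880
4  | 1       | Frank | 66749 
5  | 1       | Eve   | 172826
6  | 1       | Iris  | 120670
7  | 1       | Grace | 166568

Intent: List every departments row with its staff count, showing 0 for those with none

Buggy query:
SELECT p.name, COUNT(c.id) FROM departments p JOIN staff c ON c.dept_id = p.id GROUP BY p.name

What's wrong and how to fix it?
Bug: An inner join excludes parents with zero children

Fix: Use LEFT JOIN so parents without children still appear (COUNT(c.id) gives 0)

Corrected query:
SELECT p.name, COUNT(c.id) FROM departments p LEFT JOIN staff c ON c.dept_id = p.id GROUP BY p.name

Result:
name        | COUNT(c.id)
------------+------------
Engineering | 0          
Finance     | 1          
Legal       | 6          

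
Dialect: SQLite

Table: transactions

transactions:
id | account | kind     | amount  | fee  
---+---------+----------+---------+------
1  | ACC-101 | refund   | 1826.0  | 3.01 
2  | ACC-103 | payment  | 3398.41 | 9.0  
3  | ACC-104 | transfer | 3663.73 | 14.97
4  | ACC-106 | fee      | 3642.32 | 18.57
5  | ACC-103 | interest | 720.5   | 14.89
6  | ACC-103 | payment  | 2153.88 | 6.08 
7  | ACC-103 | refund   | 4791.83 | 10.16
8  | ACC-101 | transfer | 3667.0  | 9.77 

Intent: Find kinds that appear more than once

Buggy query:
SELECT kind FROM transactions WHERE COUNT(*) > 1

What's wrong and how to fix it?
Bug: WHERE can't reference COUNT(*); aggregates are computed after WHERE

Fix: Group first, then use HAVING for the count condition

Corrected query:
SELECT kind FROM transactions GROUP BY kind HAVING COUNT(*) > 1

Result:
kind    
--------
payment 
refund  
transfer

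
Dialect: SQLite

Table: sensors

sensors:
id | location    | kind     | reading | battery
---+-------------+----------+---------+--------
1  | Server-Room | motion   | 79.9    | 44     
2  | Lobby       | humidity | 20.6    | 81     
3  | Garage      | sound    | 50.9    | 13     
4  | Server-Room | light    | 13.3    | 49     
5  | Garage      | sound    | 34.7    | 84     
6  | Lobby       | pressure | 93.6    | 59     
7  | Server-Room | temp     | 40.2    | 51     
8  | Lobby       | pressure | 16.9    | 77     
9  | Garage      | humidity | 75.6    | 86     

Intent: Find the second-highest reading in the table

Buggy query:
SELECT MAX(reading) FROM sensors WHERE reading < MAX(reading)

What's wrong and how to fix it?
Bug: The inner MAX is an aggregate inside WHERE, which is not allowed

Fix: Compute the overall MAX in a subquery, then take MAX of rows below it

Corrected query:
SELECT MAX(reading) FROM sensors WHERE reading < (SELECT MAX(reading) FROM sensors)

Result:
MAX(reading)
------------
79.9        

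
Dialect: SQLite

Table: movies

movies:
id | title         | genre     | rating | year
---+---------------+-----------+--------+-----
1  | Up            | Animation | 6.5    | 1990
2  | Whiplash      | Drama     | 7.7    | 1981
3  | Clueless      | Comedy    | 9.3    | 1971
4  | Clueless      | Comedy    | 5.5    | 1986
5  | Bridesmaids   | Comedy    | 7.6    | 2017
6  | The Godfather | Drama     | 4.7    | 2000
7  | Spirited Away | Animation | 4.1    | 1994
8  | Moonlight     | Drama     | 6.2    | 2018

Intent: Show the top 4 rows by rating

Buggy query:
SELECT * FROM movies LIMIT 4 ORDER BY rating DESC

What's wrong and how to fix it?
Bug: ORDER BY cannot follow LIMIT; LIMIT is the final clause

Fix: Swap the clauses: ORDER BY first, then LIMIT

Corrected query:
SELECT * FROM movies ORDER BY rating DESC LIMIT 4

Result:
id | title       | genre     | rating | year
---+-------------+-----------+--------+-----
3  | Clueless    | Comedy    | 9.3    | 1971
2  | Whiplash    | Drama     | 7.7    | 1981
5  | Bridesmaids | Comedy    | 7.6    | 2017
1  | Up          | Animation | 6.5    | 1990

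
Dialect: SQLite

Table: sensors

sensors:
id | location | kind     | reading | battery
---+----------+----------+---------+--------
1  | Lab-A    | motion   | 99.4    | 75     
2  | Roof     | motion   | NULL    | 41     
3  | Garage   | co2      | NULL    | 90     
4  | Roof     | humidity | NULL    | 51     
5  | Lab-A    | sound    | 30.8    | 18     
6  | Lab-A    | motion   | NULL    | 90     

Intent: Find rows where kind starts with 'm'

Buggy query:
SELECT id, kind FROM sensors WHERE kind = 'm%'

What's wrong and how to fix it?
Bug: Wildcards only work with LIKE; '=' treats '%' as a literal character

Fix: Replace '=' with LIKE so 'm%' is treated as a pattern

Corrected query:
SELECT id, kind FROM sensors WHERE kind LIKE 'm%'

Result:
id | kind  
---+-------
1  | motion
2  | motion
6  | motion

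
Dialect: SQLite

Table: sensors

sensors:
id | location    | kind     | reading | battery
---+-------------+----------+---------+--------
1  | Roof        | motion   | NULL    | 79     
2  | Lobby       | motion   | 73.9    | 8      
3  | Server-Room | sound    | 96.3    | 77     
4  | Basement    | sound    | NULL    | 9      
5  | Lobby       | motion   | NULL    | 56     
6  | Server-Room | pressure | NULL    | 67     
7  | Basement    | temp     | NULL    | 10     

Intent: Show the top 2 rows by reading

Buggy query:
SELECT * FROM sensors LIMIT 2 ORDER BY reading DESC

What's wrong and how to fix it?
Bug: ORDER BY cannot follow LIMIT; LIMIT is the final clause

Fix: Swap the clauses: ORDER BY first, then LIMIT

Corrected query:
SELECT * FROM sensors ORDER BY reading DESC LIMIT 2

Result:
id | location    | kind   | reading | battery
---+-------------+--------+---------+--------
3  | Server-Room | sound  | 96.3    | 77     
2  | Lobby       | motion | 73.9    | 8      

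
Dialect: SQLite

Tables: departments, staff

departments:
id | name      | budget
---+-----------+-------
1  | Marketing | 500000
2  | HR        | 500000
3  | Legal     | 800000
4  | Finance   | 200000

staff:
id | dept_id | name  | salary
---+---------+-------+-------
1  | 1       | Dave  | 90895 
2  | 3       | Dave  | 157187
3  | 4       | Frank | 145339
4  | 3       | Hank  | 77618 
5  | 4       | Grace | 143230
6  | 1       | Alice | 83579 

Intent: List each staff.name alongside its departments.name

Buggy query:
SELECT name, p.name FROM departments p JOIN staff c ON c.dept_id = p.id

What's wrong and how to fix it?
Bug: 'name' exists in both joined tables, so the database can't tell which one is meant

Fix: Prefix ambiguous columns with the table alias

Corrected query:
SELECT c.name, p.name FROM departments p JOIN staff c ON c.dept_id = p.id

Result:
name  | name     
------+----------
Dave  | Marketing
Dave  | Legal    
Frank | Finance  
Hank  | Legal    
Grace | Finance  
Alice | Marketing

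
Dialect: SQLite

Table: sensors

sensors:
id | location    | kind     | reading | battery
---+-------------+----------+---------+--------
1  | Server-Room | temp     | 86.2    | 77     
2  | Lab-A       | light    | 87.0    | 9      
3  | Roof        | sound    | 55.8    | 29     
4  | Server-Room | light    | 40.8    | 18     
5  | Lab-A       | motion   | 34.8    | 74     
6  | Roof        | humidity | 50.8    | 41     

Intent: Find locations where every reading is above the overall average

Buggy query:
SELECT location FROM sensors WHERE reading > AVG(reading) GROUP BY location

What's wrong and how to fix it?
Bug: AVG() is an aggregate; it can't sit directly in WHERE

Fix: Compute the overall average in a scalar subquery and compare each group's MIN against it in HAVING

Corrected query:
SELECT location FROM sensors GROUP BY location HAVING MIN(reading) > (SELECT AVG(reading) FROM sensors)

Result:
(no rows)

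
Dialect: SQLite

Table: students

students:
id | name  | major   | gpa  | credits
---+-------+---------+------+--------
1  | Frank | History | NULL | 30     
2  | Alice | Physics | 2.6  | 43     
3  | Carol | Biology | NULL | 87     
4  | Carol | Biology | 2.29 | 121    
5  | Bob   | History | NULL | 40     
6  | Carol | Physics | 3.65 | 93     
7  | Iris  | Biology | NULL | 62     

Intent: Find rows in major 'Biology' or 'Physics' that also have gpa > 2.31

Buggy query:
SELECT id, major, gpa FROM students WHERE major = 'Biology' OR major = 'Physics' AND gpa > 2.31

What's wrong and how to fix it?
Bug: Without parentheses, AND is evaluated before OR, so the gpa filter only applies to the 'Physics' branch

Fix: Group the OR with parentheses (or use IN), then AND the threshold

Corrected query:
SELECT id, major, gpa FROM students WHERE (major = 'Biology' OR major = 'Physics') AND gpa > 2.31

Result:
id | major   | gpa 
---+---------+-----
2  | Physics | 2.6 
6  | Physics | 3.65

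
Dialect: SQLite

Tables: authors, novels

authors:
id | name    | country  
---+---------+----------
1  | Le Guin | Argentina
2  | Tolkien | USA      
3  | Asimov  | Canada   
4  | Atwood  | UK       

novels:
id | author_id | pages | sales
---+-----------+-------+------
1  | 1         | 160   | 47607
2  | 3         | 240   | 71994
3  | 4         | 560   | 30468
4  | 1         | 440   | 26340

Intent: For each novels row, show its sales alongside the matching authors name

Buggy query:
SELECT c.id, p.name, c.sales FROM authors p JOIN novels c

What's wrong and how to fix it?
Bug: Missing join condition: each novels row is matched to all authors rows instead of just its own

Fix: Add ON c.author_id = p.id to the JOIN

Corrected query:
SELECT c.id, p.name, c.sales FROM authors p JOIN novels c ON c.author_id = p.id

Result:
id | name    | sales
---+---------+------
1  | Le Guin | 47607
2  | Asimov  | 71994
3  | Atwood  | 30468
4  | Le Guin | 26340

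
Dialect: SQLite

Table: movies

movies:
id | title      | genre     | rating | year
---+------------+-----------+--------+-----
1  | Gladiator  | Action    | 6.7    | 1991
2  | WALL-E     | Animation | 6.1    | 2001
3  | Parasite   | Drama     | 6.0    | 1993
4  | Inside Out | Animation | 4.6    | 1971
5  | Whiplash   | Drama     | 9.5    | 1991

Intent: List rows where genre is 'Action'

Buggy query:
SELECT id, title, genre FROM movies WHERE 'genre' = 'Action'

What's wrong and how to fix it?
Bug: 'genre' in single quotes is a string literal, not the column; the comparison is literal-vs-literal and never true

Fix: Reference the column as genre without single quotes

Corrected query:
SELECT id, title, genre FROM movies WHERE genre = 'Action'

Result:
id | title     | genre 
---+-----------+-------
1  | Gladiator | Action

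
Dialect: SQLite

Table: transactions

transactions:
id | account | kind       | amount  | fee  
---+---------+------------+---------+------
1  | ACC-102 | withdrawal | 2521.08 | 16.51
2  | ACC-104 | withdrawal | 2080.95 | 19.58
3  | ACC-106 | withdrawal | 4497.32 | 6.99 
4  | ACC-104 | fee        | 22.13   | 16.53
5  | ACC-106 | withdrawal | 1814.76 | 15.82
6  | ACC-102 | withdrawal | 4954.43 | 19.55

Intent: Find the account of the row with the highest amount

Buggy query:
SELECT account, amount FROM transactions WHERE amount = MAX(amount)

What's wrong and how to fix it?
Bug: MAX(amount) is an aggregate and cannot be used directly in WHERE

Fix: Use a subquery: WHERE amount = (SELECT MAX(amount) FROM transactions)

Corrected query:
SELECT account, amount FROM transactions WHERE amount = (SELECT MAX(amount) FROM transactions)

Result:
account | amount 
--------+--------
ACC-102 | 4954.43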